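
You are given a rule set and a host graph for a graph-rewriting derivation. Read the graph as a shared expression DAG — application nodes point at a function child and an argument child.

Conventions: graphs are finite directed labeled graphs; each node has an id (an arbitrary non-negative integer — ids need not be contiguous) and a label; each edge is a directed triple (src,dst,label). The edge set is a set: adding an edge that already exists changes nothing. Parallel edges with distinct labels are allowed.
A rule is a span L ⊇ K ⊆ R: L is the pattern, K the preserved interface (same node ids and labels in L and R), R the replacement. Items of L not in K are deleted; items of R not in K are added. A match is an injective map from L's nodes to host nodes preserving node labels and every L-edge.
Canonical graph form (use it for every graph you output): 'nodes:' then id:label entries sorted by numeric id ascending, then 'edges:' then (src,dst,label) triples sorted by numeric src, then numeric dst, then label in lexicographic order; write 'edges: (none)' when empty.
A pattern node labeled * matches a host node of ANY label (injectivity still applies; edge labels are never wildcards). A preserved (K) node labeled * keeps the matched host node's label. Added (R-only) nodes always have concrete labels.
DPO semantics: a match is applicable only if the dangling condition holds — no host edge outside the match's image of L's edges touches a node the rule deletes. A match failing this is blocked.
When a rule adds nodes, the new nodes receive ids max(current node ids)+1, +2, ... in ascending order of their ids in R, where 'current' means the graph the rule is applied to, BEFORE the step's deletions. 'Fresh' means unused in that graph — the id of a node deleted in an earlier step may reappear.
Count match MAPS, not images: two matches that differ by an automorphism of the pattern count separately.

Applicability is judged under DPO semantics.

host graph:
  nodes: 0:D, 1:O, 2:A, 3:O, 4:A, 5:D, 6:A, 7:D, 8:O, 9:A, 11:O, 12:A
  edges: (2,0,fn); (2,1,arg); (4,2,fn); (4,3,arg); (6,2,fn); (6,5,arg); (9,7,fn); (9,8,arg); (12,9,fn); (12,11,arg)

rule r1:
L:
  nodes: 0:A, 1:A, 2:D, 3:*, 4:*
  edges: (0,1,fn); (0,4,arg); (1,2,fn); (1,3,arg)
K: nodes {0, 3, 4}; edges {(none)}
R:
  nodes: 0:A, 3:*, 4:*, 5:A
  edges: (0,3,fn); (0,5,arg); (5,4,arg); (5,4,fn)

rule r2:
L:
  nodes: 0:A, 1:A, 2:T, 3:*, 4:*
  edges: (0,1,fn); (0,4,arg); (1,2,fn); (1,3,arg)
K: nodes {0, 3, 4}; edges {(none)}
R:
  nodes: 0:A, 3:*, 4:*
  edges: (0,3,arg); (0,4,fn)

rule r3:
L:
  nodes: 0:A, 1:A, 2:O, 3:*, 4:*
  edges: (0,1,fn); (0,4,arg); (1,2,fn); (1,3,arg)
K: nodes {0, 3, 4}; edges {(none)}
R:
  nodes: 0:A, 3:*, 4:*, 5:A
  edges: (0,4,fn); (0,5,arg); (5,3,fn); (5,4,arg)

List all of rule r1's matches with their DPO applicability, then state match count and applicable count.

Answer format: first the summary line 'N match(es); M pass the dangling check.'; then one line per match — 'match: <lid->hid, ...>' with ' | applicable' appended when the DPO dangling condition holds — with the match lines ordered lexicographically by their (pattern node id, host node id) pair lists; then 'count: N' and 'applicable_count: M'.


3 match(es); 1 pass the dangling check.
match: 0->4, 1->2, 2->0, 3->1, 4->3
match: 0->6, 1->2, 2->0, 3->1, 4->5
match: 0->12, 1->9, 2->7, 3->8, 4->11 | applicable
count: 3
applicable_count: 1


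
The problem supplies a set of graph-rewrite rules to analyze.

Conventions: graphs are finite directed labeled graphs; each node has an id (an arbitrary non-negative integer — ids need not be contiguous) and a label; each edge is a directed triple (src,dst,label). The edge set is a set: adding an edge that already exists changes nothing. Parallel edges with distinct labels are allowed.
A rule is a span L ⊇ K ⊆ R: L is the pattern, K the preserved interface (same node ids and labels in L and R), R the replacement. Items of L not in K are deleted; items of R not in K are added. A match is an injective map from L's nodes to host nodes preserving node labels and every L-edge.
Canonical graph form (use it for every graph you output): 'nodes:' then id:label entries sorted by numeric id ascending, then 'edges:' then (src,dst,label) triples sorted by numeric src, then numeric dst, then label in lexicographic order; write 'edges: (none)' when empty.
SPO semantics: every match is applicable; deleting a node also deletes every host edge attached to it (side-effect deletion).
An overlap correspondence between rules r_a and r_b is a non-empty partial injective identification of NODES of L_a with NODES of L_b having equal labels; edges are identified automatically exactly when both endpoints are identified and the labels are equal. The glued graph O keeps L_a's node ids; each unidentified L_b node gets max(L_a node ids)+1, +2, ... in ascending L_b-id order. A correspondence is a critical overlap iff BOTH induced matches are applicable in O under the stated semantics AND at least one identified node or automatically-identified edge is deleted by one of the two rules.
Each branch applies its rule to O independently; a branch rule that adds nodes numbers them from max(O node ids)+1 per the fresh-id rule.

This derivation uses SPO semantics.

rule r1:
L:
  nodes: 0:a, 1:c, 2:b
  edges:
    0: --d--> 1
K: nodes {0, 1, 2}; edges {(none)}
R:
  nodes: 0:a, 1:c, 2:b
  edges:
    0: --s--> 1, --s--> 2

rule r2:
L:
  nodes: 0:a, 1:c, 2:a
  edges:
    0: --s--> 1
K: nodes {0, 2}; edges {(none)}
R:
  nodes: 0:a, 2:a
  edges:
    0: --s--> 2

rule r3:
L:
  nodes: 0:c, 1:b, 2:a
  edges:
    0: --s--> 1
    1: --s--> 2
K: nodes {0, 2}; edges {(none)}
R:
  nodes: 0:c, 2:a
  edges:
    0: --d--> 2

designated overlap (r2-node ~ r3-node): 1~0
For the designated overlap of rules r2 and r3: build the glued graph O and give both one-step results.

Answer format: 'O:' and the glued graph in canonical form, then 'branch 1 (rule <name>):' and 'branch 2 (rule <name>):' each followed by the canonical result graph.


O:
nodes: 0:a, 1:c, 2:a, 3:b, 4:a
edges: (0,1,s); (1,3,s); (3,4,s)
branch 1 (rule r2):
nodes: 0:a, 2:a, 3:b, 4:a
edges: (0,2,s); (3,4,s)
branch 2 (rule r3):
nodes: 0:a, 1:c, 2:a, 4:a
edges: (0,1,s); (1,4,d)


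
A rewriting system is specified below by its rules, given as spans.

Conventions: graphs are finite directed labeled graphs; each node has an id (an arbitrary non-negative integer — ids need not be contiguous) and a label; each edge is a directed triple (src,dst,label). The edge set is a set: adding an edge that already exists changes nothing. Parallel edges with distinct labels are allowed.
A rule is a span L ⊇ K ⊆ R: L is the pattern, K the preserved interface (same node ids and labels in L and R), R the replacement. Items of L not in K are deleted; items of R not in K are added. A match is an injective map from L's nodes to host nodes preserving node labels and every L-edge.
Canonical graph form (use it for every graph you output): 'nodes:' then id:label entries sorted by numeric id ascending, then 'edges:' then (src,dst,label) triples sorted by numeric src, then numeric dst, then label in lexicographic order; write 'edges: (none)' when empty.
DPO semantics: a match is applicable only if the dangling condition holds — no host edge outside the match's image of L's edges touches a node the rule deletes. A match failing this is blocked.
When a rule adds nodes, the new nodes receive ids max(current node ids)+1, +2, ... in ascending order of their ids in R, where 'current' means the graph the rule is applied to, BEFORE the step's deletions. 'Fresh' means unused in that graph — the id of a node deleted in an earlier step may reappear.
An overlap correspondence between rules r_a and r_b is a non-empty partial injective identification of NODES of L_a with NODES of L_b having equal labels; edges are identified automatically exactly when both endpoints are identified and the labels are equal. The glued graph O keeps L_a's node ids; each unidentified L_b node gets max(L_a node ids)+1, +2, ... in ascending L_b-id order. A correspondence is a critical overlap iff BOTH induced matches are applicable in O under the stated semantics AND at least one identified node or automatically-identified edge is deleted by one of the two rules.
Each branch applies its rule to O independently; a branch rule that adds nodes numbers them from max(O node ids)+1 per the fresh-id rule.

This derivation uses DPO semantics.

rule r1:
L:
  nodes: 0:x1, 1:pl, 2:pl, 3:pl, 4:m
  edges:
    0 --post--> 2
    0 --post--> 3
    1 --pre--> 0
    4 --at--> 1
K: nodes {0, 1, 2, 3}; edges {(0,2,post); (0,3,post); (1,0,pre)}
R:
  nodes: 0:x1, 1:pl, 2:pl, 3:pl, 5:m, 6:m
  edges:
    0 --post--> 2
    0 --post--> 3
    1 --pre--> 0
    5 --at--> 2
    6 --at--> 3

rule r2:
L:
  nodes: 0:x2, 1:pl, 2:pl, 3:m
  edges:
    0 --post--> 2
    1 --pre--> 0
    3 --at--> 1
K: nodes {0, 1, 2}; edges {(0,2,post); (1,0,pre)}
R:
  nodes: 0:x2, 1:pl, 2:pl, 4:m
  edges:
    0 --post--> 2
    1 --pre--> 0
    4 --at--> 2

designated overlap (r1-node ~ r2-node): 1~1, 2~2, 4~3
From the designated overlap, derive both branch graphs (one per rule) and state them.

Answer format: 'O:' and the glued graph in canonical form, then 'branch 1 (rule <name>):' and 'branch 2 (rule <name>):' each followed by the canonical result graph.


O:
nodes: 0:x1, 1:pl, 2:pl, 3:pl, 4:m, 5:x2
edges: (0,2,post); (0,3,post); (1,0,pre); (1,5,pre); (4,1,at); (5,2,post)
branch 1 (rule r1):
nodes: 0:x1, 1:pl, 2:pl, 3:pl, 5:x2, 6:m, 7:m
edges: (0,2,post); (0,3,post); (1,0,pre); (1,5,pre); (5,2,post); (6,2,at); (7,3,at)
branch 2 (rule r2):
nodes: 0:x1, 1:pl, 2:pl, 3:pl, 5:x2, 6:m
edges: (0,2,post); (0,3,post); (1,0,pre); (1,5,pre); (5,2,post); (6,2,at)


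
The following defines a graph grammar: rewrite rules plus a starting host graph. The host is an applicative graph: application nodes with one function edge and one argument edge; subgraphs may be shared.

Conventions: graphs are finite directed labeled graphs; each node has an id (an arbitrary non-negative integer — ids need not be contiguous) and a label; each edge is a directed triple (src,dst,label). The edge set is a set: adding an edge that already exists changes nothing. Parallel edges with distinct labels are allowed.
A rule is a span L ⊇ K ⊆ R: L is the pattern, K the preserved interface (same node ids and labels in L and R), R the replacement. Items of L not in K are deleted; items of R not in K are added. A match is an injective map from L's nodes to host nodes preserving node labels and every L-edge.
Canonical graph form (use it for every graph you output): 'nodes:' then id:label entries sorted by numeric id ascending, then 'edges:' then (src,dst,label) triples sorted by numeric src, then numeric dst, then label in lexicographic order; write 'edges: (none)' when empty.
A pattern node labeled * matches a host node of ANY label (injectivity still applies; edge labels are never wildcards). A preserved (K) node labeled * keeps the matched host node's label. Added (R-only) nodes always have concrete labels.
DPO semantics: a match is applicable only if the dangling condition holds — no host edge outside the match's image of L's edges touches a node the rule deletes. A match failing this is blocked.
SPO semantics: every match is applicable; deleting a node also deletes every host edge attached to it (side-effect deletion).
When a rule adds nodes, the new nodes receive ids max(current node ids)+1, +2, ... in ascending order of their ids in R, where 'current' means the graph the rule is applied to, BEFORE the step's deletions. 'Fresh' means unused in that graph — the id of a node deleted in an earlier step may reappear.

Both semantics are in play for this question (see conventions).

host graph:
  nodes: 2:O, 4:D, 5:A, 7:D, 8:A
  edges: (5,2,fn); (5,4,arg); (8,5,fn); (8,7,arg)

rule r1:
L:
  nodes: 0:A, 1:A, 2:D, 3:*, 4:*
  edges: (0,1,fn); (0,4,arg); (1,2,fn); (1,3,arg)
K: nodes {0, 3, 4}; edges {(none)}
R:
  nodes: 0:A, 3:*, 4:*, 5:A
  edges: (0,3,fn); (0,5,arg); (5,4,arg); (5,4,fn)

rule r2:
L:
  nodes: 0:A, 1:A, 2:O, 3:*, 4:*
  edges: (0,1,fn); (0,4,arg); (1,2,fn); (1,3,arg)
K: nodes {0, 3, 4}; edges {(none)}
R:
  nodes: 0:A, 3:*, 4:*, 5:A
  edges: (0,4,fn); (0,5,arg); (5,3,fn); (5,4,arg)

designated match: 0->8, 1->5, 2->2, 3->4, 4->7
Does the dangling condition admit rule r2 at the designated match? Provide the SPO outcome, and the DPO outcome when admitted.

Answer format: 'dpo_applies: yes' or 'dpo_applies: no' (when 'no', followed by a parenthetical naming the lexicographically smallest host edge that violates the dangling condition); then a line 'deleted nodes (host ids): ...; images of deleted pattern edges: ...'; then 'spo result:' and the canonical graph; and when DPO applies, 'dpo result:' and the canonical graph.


dpo_applies: yes
deleted nodes (host ids): 2, 5; images of deleted pattern edges: (5,2,fn); (5,4,arg); (8,5,fn); (8,7,arg)
spo result:
nodes: 4:D, 7:D, 8:A, 9:A
edges: (8,7,fn); (8,9,arg); (9,4,fn); (9,7,arg)
dpo result:
nodes: 4:D, 7:D, 8:A, 9:A
edges: (8,7,fn); (8,9,arg); (9,4,fn); (9,7,arg)


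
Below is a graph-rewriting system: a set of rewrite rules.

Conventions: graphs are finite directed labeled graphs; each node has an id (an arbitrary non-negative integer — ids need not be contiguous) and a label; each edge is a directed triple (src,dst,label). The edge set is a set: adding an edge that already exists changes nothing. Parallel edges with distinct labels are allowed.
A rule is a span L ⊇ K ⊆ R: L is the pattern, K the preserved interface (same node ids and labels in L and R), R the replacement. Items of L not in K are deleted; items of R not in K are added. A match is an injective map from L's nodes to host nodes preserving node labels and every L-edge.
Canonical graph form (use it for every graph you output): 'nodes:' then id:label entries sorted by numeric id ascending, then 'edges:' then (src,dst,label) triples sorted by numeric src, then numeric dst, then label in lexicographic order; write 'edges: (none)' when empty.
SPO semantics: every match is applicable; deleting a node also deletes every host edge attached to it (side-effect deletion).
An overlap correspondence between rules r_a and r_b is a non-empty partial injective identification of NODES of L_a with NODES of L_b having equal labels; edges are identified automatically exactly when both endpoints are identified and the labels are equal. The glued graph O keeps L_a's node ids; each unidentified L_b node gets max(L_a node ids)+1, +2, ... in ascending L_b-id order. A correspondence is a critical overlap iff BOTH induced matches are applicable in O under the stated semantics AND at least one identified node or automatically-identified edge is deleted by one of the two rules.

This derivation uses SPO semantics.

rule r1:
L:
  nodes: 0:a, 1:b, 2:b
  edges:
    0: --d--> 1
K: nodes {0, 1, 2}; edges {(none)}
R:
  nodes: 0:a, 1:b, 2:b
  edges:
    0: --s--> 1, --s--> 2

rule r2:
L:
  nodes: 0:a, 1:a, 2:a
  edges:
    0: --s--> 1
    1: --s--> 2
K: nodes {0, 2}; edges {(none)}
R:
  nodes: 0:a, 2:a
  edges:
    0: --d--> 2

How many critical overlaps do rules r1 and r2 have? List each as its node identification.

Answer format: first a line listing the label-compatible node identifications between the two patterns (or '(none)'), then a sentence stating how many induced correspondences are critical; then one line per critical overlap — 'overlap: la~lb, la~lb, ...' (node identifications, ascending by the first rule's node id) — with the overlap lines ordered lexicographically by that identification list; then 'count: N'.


label-compatible node identifications between L(r1) and L(r2): 0~0, 0~1, 0~2
1 of the induced correspondences is a critical overlap of r1 and r2.
overlap: 0~1
count: 1


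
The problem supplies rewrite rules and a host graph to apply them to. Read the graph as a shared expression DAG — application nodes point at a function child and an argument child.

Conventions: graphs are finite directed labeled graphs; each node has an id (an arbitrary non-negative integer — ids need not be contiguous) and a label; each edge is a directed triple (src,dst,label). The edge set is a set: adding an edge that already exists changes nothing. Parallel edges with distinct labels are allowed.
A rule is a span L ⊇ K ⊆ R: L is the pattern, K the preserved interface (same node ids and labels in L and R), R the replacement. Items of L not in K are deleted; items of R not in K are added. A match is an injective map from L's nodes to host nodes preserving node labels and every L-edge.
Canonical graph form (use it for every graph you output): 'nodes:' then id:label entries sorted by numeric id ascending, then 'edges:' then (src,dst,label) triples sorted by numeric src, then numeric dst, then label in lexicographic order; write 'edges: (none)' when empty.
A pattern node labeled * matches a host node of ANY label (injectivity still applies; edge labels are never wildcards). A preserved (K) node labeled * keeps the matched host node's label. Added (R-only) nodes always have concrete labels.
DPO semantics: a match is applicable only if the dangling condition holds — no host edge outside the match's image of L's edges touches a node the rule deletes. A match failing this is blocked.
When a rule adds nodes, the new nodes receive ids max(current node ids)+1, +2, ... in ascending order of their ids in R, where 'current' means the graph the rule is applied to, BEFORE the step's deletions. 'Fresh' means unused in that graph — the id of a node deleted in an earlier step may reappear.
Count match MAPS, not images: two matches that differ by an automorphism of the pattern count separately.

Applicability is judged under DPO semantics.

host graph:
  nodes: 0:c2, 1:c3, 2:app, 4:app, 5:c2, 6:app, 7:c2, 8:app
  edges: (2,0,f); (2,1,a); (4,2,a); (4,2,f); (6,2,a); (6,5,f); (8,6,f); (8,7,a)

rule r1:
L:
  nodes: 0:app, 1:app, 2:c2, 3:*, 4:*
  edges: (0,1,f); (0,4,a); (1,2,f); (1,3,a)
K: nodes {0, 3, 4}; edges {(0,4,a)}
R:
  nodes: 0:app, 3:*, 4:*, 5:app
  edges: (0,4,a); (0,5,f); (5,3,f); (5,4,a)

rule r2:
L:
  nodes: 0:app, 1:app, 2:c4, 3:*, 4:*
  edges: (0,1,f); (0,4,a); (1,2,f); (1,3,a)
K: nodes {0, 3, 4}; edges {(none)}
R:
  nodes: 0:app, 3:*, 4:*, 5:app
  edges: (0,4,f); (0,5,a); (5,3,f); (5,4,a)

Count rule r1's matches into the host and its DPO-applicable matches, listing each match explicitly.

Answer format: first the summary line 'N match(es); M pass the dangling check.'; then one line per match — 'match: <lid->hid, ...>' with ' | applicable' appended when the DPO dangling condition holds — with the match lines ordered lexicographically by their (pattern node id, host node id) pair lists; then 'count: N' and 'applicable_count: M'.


1 match(es); 1 pass the dangling check.
match: 0->8, 1->6, 2->5, 3->2, 4->7 | applicable
count: 1
applicable_count: 1


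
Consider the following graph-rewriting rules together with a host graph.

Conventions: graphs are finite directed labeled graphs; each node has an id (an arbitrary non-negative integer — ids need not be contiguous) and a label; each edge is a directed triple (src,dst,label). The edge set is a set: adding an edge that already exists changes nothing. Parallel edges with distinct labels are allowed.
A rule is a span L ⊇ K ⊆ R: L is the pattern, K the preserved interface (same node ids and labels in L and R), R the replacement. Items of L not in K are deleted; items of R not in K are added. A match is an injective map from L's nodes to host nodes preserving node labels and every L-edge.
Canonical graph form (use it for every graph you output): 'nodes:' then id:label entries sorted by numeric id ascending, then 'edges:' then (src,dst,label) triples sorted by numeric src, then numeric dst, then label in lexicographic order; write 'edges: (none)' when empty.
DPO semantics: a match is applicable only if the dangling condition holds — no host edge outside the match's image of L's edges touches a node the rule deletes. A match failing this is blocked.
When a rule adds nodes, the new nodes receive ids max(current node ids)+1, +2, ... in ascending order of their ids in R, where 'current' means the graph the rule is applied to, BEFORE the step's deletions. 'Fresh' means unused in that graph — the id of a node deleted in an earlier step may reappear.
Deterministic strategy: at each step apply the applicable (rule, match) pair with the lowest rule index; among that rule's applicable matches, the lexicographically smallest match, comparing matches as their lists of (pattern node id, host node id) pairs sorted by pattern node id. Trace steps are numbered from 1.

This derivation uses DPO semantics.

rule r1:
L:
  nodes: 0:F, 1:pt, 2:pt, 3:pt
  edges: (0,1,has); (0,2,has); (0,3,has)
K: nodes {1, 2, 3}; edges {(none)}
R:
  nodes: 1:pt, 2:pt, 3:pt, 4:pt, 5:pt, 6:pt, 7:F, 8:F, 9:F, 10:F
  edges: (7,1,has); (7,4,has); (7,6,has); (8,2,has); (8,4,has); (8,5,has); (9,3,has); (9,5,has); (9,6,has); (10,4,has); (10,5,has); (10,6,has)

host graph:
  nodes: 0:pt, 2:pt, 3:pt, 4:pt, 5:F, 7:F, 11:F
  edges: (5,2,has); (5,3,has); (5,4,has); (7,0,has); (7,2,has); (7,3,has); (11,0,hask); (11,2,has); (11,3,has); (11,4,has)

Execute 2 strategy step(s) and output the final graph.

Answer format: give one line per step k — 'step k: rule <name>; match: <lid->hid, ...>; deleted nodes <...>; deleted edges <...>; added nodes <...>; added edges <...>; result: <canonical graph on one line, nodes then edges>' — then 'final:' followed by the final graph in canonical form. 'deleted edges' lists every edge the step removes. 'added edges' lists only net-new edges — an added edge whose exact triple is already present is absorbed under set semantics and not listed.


step 1: rule r1; match: 0->5, 1->2, 2->3, 3->4; deleted nodes 5; deleted edges (5,2,has); (5,3,has); (5,4,has); added nodes 12, 13, 14, 15, 16, 17, 18; added edges (15,2,has); (15,12,has); (15,14,has); (16,3,has); (16,12,has); (16,13,has); (17,4,has); (17,13,has); (17,14,has); (18,12,has); (18,13,has); (18,14,has); result: nodes: 0:pt, 2:pt, 3:pt, 4:pt, 7:F, 11:F, 12:pt, 13:pt, 14:pt, 15:F, 16:F, 17:F, 18:F edges: (7,0,has); (7,2,has); (7,3,has); (11,0,hask); (11,2,has); (11,3,has); (11,4,has); (15,2,has); (15,12,has); (15,14,has); (16,3,has); (16,12,has); (16,13,has); (17,4,has); (17,13,has); (17,14,has); (18,12,has); (18,13,has); (18,14,has)
step 2: rule r1; match: 0->7, 1->0, 2->2, 3->3; deleted nodes 7; deleted edges (7,0,has); (7,2,has); (7,3,has); added nodes 19, 20, 21, 22, 23, 24, 25; added edges (22,0,has); (22,19,has); (22,21,has); (23,2,has); (23,19,has); (23,20,has); (24,3,has); (24,20,has); (24,21,has); (25,19,has); (25,20,has); (25,21,has); result: nodes: 0:pt, 2:pt, 3:pt, 4:pt, 11:F, 12:pt, 13:pt, 14:pt, 15:F, 16:F, 17:F, 18:F, 19:pt, 20:pt, 21:pt, 22:F, 23:F, 24:F, 25:F edges: (11,0,hask); (11,2,has); (11,3,has); (11,4,has); (15,2,has); (15,12,has); (15,14,has); (16,3,has); (16,12,has); (16,13,has); (17,4,has); (17,13,has); (17,14,has); (18,12,has); (18,13,has); (18,14,has); (22,0,has); (22,19,has); (22,21,has); (23,2,has); (23,19,has); (23,20,has); (24,3,has); (24,20,has); (24,21,has); (25,19,has); (25,20,has); (25,21,has)
final:
nodes: 0:pt, 2:pt, 3:pt, 4:pt, 11:F, 12:pt, 13:pt, 14:pt, 15:F, 16:F, 17:F, 18:F, 19:pt, 20:pt, 21:pt, 22:F, 23:F, 24:F, 25:F
edges: (11,0,hask); (11,2,has); (11,3,has); (11,4,has); (15,2,has); (15,12,has); (15,14,has); (16,3,has); (16,12,has); (16,13,has); (17,4,has); (17,13,has); (17,14,has); (18,12,has); (18,13,has); (18,14,has); (22,0,has); (22,19,has); (22,21,has); (23,2,has); (23,19,has); (23,20,has); (24,3,has); (24,20,has); (24,21,has); (25,19,has); (25,20,has); (25,21,has)


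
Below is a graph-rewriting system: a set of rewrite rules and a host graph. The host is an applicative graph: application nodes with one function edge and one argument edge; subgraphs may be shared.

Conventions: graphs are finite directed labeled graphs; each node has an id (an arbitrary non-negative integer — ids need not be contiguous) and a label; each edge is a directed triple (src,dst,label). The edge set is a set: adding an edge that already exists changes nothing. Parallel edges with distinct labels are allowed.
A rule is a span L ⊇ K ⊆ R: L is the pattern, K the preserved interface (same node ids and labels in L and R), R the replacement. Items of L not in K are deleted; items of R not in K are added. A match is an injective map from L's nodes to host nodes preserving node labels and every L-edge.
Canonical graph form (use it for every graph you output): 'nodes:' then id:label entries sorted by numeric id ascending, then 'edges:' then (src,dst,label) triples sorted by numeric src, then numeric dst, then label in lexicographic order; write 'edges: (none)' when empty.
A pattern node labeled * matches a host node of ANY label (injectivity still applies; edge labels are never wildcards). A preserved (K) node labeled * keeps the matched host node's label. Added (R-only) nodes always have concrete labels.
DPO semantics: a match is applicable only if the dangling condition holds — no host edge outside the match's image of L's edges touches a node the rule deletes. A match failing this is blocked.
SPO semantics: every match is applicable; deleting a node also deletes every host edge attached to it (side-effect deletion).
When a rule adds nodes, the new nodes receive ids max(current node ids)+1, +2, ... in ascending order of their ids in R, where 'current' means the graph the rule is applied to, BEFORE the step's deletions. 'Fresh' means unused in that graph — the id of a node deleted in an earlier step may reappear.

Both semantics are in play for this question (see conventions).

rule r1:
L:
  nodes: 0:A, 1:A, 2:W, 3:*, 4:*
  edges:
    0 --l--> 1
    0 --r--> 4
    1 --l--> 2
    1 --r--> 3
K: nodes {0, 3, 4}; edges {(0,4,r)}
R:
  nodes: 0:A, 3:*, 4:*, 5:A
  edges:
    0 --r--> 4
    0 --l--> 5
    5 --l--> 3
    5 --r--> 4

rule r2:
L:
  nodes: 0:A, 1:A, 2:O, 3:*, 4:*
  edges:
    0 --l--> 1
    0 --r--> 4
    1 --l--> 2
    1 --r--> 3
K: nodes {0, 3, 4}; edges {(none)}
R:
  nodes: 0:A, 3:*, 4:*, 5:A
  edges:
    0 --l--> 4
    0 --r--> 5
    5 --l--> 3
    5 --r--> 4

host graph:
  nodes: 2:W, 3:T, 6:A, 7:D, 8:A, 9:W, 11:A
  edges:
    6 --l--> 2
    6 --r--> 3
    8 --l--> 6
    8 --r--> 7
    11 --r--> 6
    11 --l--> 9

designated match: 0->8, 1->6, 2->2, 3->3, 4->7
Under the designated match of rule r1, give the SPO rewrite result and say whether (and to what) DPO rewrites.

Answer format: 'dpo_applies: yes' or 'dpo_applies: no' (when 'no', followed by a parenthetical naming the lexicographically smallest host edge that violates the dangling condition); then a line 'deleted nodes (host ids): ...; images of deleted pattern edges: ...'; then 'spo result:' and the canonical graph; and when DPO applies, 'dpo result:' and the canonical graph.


dpo_applies: no
(the rule deletes node 6, which keeps host edge (11,6,r) outside the match image — the dangling condition fails, DPO blocks; SPO proceeds and side-deletes such edges)
deleted nodes (host ids): 2, 6; images of deleted pattern edges: (6,2,l); (6,3,r); (8,6,l)
spo result:
nodes: 3:T, 7:D, 8:A, 9:W, 11:A, 12:A
edges: (8,7,r); (8,12,l); (11,9,l); (12,3,l); (12,7,r)


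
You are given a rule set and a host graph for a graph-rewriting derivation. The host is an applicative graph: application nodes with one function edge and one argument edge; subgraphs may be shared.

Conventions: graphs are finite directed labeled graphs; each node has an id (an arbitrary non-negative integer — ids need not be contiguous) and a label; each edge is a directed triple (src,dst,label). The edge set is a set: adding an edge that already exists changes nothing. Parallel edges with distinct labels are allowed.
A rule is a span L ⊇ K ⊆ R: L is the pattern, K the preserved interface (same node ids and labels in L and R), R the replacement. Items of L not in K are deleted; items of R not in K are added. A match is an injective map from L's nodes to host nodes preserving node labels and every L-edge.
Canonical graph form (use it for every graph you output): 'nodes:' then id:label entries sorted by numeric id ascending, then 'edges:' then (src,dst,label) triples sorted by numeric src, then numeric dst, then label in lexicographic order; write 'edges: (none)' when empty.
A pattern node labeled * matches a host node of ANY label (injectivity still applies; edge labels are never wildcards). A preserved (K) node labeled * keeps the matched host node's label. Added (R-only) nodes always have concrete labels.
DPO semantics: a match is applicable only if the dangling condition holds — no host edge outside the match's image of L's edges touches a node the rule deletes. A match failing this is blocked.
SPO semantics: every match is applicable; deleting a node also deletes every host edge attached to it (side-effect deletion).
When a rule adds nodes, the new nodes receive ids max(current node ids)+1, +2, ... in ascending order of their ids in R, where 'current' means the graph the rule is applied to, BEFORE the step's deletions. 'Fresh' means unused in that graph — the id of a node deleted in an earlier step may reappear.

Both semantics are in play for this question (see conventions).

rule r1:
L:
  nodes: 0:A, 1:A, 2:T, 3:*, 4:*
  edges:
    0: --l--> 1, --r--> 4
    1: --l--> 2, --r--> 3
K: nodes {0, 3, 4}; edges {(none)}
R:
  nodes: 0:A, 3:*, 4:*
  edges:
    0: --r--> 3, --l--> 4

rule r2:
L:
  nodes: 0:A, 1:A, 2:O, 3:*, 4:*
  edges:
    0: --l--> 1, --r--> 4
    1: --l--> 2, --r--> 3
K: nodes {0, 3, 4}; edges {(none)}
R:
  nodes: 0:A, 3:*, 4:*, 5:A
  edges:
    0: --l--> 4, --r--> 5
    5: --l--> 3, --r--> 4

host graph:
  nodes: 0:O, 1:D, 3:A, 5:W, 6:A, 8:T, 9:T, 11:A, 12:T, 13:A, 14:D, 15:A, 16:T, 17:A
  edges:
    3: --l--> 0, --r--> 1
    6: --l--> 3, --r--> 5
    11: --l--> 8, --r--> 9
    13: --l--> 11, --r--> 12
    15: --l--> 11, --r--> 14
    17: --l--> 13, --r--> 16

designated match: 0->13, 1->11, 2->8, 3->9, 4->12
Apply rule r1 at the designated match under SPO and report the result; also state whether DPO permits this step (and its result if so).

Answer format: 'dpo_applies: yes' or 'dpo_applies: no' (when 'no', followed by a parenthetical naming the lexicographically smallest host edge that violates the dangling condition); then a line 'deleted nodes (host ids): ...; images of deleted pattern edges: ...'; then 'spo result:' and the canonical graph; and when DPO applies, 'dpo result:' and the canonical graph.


dpo_applies: no
(the rule deletes node 11, which keeps host edge (15,11,l) outside the match image — the dangling condition fails, DPO blocks; SPO proceeds and side-deletes such edges)
deleted nodes (host ids): 8, 11; images of deleted pattern edges: (11,8,l); (11,9,r); (13,11,l); (13,12,r)
spo result:
nodes: 0:O, 1:D, 3:A, 5:W, 6:A, 9:T, 12:T, 13:A, 14:D, 15:A, 16:T, 17:A
edges: (3,0,l); (3,1,r); (6,3,l); (6,5,r); (13,9,r); (13,12,l); (15,14,r); (17,13,l); (17,16,r)


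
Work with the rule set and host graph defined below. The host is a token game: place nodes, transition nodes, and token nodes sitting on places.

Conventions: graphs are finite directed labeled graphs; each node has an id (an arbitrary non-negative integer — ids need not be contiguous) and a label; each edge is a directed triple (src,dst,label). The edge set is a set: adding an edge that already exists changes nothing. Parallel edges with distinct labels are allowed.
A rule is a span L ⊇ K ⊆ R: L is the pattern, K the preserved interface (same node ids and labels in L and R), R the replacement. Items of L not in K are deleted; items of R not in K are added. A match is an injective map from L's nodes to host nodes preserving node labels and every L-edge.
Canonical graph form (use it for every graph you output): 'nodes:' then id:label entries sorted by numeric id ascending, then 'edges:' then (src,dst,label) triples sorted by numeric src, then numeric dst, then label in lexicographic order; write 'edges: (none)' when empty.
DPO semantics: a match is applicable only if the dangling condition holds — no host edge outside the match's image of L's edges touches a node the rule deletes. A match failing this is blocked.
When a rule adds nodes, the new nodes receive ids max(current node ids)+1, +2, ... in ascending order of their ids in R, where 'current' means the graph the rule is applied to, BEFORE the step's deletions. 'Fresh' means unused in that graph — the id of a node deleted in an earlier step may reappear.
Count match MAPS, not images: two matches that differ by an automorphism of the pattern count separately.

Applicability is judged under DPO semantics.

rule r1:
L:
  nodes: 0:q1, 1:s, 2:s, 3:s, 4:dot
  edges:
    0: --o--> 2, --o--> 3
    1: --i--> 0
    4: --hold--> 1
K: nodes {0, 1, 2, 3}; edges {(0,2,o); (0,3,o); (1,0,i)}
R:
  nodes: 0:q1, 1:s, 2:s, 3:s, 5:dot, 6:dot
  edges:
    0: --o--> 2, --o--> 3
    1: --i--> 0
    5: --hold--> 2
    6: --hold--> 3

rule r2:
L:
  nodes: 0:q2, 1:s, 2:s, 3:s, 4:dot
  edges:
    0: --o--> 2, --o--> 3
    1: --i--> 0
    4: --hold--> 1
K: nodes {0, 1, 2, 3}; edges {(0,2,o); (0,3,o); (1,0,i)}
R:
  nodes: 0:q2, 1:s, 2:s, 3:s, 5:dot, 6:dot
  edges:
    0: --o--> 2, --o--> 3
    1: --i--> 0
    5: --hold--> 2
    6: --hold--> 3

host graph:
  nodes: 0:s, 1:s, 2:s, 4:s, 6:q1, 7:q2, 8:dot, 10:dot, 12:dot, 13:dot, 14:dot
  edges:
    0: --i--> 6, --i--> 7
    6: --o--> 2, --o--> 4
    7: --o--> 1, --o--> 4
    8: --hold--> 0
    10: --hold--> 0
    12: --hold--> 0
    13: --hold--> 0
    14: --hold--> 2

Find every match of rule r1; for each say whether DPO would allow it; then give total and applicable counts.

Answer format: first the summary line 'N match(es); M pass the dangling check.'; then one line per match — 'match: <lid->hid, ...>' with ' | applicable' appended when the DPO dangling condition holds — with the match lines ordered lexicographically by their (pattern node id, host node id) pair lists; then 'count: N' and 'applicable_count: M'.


8 match(es); 8 pass the dangling check.
match: 0->6, 1->0, 2->2, 3->4, 4->8 | applicable
match: 0->6, 1->0, 2->2, 3->4, 4->10 | applicable
match: 0->6, 1->0, 2->2, 3->4, 4->12 | applicable
match: 0->6, 1->0, 2->2, 3->4, 4->13 | applicable
match: 0->6, 1->0, 2->4, 3->2, 4->8 | applicable
match: 0->6, 1->0, 2->4, 3->2, 4->10 | applicable
match: 0->6, 1->0, 2->4, 3->2, 4->12 | applicable
match: 0->6, 1->0, 2->4, 3->2, 4->13 | applicable
count: 8
applicable_count: 8


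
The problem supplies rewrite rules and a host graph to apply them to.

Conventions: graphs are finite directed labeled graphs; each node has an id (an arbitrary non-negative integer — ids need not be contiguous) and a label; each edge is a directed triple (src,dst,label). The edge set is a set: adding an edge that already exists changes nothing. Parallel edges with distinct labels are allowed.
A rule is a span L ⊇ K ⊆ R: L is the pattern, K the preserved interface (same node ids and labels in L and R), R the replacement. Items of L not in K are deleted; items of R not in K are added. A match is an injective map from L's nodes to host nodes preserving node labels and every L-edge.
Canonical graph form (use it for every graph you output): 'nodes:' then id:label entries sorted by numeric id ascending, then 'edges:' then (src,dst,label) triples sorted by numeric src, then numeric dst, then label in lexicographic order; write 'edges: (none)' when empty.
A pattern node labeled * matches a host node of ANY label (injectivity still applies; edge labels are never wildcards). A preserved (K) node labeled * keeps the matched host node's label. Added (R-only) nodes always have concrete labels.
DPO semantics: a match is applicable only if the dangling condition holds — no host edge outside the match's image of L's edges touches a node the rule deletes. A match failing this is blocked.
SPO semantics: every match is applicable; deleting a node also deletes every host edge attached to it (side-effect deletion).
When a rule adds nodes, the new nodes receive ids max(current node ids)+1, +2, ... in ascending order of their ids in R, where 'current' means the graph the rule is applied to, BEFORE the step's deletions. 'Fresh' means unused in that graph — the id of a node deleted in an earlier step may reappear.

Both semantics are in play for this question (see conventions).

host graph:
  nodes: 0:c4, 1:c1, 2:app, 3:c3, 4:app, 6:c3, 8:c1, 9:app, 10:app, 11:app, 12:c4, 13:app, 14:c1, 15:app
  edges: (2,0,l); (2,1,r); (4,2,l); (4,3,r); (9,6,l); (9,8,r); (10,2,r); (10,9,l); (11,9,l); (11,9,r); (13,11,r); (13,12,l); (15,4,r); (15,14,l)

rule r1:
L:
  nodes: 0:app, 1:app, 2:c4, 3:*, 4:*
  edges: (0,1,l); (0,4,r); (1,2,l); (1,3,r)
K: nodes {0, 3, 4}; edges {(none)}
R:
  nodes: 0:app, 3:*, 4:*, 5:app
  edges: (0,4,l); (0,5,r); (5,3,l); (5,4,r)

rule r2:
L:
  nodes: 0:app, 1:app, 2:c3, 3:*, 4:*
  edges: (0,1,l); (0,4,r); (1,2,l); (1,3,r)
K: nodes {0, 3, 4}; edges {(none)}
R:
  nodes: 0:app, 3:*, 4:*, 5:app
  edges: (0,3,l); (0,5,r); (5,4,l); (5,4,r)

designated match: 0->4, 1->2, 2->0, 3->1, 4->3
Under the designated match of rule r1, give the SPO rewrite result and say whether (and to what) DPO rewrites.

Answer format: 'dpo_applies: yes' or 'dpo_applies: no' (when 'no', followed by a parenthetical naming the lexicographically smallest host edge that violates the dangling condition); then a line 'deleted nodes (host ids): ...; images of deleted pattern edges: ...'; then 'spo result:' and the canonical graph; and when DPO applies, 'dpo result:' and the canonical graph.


dpo_applies: no
(the rule deletes node 2, which keeps host edge (10,2,r) outside the match image — the dangling condition fails, DPO blocks; SPO proceeds and side-deletes such edges)
deleted nodes (host ids): 0, 2; images of deleted pattern edges: (2,0,l); (2,1,r); (4,2,l); (4,3,r)
spo result:
nodes: 1:c1, 3:c3, 4:app, 6:c3, 8:c1, 9:app, 10:app, 11:app, 12:c4, 13:app, 14:c1, 15:app, 16:app
edges: (4,3,l); (4,16,r); (9,6,l); (9,8,r); (10,9,l); (11,9,l); (11,9,r); (13,11,r); (13,12,l); (15,4,r); (15,14,l); (16,1,l); (16,3,r)


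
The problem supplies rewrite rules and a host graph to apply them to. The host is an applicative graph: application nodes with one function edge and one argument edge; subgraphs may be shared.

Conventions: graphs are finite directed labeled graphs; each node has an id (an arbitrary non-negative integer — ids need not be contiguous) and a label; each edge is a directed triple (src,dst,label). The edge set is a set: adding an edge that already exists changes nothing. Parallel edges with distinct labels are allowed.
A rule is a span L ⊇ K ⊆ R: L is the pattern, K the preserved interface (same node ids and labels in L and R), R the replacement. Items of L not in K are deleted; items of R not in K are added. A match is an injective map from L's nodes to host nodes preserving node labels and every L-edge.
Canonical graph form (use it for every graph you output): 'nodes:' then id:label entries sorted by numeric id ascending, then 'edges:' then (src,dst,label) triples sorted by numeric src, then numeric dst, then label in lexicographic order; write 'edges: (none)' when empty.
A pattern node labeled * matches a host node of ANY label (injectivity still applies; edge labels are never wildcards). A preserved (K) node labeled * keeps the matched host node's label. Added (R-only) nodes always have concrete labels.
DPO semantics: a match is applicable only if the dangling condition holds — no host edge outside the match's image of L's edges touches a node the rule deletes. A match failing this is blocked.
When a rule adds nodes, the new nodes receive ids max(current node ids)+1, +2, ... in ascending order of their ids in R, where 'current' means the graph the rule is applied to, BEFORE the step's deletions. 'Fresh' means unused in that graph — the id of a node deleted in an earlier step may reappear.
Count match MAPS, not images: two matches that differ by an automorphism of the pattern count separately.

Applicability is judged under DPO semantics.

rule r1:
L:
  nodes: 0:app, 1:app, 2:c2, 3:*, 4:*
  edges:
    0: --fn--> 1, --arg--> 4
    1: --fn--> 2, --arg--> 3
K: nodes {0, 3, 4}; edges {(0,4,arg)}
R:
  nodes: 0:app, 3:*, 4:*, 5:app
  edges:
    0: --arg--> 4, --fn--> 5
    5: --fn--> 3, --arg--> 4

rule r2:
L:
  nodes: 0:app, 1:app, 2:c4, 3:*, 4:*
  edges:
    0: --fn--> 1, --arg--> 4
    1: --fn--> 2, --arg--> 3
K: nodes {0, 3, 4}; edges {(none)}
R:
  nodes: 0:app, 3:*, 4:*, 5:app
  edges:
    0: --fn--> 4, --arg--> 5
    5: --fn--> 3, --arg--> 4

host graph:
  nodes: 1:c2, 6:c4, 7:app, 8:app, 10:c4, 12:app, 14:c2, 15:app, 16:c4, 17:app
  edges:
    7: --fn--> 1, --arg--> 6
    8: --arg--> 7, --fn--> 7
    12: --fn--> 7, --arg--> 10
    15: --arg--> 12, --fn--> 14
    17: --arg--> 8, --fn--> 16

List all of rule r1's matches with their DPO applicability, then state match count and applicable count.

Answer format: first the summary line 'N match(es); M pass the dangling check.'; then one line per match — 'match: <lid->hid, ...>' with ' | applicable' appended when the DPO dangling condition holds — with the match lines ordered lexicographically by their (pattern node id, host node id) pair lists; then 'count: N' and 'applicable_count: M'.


1 match(es); 0 pass the dangling check.
match: 0->12, 1->7, 2->1, 3->6, 4->10
count: 1
applicable_count: 0
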